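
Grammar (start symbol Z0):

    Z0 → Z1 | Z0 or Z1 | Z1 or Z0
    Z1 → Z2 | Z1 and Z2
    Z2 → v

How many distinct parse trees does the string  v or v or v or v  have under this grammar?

8

Parse trees for v or v or v or v:
  [Z0 [Z0 [Z0 [Z0 [Z1 [Z2 v]]] or [Z1 [Z2 v]]] or [Z1 [Z2 v]]] or [Z1 [Z2 v]]]
  [Z0 [Z0 [Z0 [Z1 [Z2 v]] or [Z0 [Z1 [Z2 v]]]] or [Z1 [Z2 v]]] or [Z1 [Z2 v]]]
  [Z0 [Z0 [Z1 [Z2 v]] or [Z0 [Z0 [Z1 [Z2 v]]] or [Z1 [Z2 v]]]] or [Z1 [Z2 v]]]
  [Z0 [Z0 [Z1 [Z2 v]] or [Z0 [Z1 [Z2 v]] or [Z0 [Z1 [Z2 v]]]]] or [Z1 [Z2 v]]]
  [Z0 [Z1 [Z2 v]] or [Z0 [Z0 [Z0 [Z1 [Z2 v]]] or [Z1 [Z2 v]]] or [Z1 [Z2 v]]]]
  [Z0 [Z1 [Z2 v]] or [Z0 [Z0 [Z1 [Z2 v]] or [Z0 [Z1 [Z2 v]]]] or [Z1 [Z2 v]]]]
  [Z0 [Z1 [Z2 v]] or [Z0 [Z1 [Z2 v]] or [Z0 [Z0 [Z1 [Z2 v]]] or [Z1 [Z2 v]]]]]
  [Z0 [Z1 [Z2 v]] or [Z0 [Z1 [Z2 v]] or [Z0 [Z1 [Z2 v]] or [Z0 [Z1 [Z2 v]]]]]]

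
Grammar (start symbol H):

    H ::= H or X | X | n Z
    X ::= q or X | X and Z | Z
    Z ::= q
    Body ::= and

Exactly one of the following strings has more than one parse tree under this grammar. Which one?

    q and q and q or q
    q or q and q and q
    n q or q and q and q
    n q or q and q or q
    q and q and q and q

q or q and q and q

q and q and q or q: 1 tree
q or q and q and q: 4 trees
n q or q and q and q: 1 tree
n q or q and q or q: 1 tree
q and q and q and q: 1 tree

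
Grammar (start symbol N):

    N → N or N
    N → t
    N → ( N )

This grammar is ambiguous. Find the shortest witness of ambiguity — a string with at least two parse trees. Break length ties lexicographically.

length 1: no string has ≥2 trees
length 3: no string has ≥2 trees
length 5: t or t or t has 2 parse trees

Two derivations of t or t or t:
  N ⇒ N or N ⇒ N or N or N ⇒ t or N or N ⇒ t or t or N ⇒ t or t or t
  N ⇒ N or N ⇒ t or N ⇒ t or N or N ⇒ t or t or N ⇒ t or t or t

t or t or t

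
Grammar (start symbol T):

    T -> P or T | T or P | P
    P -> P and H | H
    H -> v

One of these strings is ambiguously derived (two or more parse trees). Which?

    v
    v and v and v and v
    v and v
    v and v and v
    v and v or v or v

v and v or v or v

v: 1 tree
v and v and v and v: 1 tree
v and v: 1 tree
v and v and v: 1 tree
v and v or v or v: 4 trees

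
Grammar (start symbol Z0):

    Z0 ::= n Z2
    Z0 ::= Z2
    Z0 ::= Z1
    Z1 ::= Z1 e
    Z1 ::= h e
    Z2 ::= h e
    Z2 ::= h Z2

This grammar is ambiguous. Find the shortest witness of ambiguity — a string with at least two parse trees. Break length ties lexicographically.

h e

length 2: h e has 2 parse trees

Two derivations of h e:
  Z0 ⇒ Z2 ⇒ h e
  Z0 ⇒ Z1 ⇒ h e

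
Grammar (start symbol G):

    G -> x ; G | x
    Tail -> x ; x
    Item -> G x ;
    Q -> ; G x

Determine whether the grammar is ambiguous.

Only G is reachable from G; ignoring the rest: Right-recursive list with a separator: after each atom, whether the separator follows determines the rule. One parse per string.

Unambiguous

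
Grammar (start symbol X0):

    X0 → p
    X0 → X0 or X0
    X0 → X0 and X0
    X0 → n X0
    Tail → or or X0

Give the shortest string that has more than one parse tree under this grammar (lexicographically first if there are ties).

n p and p

length 1: no string has ≥2 trees
length 2: no string has ≥2 trees
length 3: no string has ≥2 trees
length 4: n p and p has 2 parse trees

Two derivations of n p and p:
  X0 ⇒ X0 and X0 ⇒ n X0 and X0 ⇒ n p and X0 ⇒ n p and p
  X0 ⇒ n X0 ⇒ n X0 and X0 ⇒ n p and X0 ⇒ n p and p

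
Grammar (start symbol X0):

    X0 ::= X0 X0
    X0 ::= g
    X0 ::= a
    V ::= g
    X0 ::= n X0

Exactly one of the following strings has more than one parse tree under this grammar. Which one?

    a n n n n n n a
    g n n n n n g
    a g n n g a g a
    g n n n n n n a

a n n n n n n a: 1 tree
g n n n n n g: 1 tree
a g n n g a g a: 123 trees
g n n n n n n a: 1 tree

a g n n g a g a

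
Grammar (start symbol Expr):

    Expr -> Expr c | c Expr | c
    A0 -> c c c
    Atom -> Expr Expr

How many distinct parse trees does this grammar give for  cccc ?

Parse trees for cccc:
  [Expr [Expr [Expr [Expr c] c] c] c]
  [Expr [Expr [Expr c [Expr c]] c] c]
  [Expr [Expr c [Expr [Expr c] c]] c]
  [Expr [Expr c [Expr c [Expr c]]] c]
  [Expr c [Expr [Expr [Expr c] c] c]]
  [Expr c [Expr [Expr c [Expr c]] c]]
  [Expr c [Expr c [Expr [Expr c] c]]]
  [Expr c [Expr c [Expr c [Expr c]]]]

8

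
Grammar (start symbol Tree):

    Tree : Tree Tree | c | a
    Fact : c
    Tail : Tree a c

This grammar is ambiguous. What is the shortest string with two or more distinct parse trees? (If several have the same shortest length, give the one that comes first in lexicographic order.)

a a a

length 1: no string has ≥2 trees
length 2: no string has ≥2 trees
length 3: a a a has 2 parse trees

Two derivations of a a a:
  Tree ⇒ Tree Tree ⇒ Tree Tree Tree ⇒ a Tree Tree ⇒ a a Tree ⇒ a a a
  Tree ⇒ Tree Tree ⇒ a Tree ⇒ a Tree Tree ⇒ a a Tree ⇒ a a a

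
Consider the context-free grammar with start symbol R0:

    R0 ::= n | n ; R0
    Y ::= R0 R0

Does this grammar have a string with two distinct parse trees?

Unambiguous

(Y is unreachable from R0, so its rules don't affect L(R0).) Right-recursive list with a separator: after each atom, whether the separator follows determines the rule. One parse per string.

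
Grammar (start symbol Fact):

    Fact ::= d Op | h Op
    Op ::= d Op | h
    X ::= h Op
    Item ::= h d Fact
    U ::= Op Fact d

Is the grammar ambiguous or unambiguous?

Unambiguous

Only Fact, Op are reachable from Fact; ignoring the rest: The reachable rules are right-linear with at most one rule per (nonterminal, next-terminal) pair. Each input token forces the next rule, so parsing is deterministic.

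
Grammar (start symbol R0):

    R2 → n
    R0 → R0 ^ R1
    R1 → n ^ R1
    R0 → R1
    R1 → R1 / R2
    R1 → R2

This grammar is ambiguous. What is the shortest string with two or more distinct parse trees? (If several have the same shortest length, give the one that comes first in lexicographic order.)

n ^ n

length 1: no string has ≥2 trees
length 3: n ^ n has 2 parse trees

Two derivations of n ^ n:
  R0 ⇒ R0 ^ R1 ⇒ R1 ^ R1 ⇒ R2 ^ R1 ⇒ n ^ R1 ⇒ n ^ R2 ⇒ n ^ n
  R0 ⇒ R1 ⇒ n ^ R1 ⇒ n ^ R2 ⇒ n ^ n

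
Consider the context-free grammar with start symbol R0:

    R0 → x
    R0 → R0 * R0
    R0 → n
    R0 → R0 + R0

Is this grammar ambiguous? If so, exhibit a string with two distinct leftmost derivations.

Witness: n * n * n

Derivation 1: R0 ⇒ R0 * R0 ⇒ R0 * R0 * R0 ⇒ n * R0 * R0 ⇒ n * n * R0 ⇒ n * n * n
Derivation 2: R0 ⇒ R0 * R0 ⇒ n * R0 ⇒ n * R0 * R0 ⇒ n * n * R0 ⇒ n * n * n

Two distinct leftmost derivations for the same string.

Ambiguous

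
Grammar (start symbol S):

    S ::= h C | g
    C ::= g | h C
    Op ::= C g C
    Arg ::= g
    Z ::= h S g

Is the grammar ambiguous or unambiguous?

(Op, Arg, Z are unreachable from S, so their rules don't affect L(S).) Restricted to the reachable nonterminals, every rule has the form A → t or A → t B, and no two rules for the same A share a first terminal. The grammar encodes a DFA — one run per string.

Unambiguous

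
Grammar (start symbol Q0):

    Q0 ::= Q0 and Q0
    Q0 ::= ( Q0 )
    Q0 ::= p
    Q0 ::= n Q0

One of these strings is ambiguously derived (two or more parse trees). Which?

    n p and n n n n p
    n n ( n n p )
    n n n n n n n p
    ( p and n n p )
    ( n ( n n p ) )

n p and n n n n p: 2 trees
n n ( n n p ): 1 tree
n n n n n n n p: 1 tree
( p and n n p ): 1 tree
( n ( n n p ) ): 1 tree

n p and n n n n p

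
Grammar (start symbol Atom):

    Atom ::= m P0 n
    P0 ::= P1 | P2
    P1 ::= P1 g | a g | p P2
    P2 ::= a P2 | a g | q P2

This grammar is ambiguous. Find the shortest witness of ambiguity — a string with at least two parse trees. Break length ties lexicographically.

m a g n

length 4: m a g n has 2 parse trees

Two derivations of m a g n:
  Atom ⇒ m P0 n ⇒ m P1 n ⇒ m a g n
  Atom ⇒ m P0 n ⇒ m P2 n ⇒ m a g n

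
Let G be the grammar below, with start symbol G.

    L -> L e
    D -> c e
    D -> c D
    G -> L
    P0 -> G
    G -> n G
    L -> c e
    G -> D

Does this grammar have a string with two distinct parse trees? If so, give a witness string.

Ambiguous

Witness: c e

Derivation 1: G ⇒ L ⇒ c e
Derivation 2: G ⇒ D ⇒ c e

Two distinct leftmost derivations for the same string.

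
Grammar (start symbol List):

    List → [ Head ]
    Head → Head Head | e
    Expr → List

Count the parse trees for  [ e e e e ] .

Parse trees for [ e e e e ]:
  [List [ [Head [Head e] [Head [Head e] [Head [Head e] [Head e]]]] ]]
  [List [ [Head [Head e] [Head [Head [Head e] [Head e]] [Head e]]] ]]
  [List [ [Head [Head [Head e] [Head e]] [Head [Head e] [Head e]]] ]]
  [List [ [Head [Head [Head e] [Head [Head e] [Head e]]] [Head e]] ]]
  [List [ [Head [Head [Head [Head e] [Head e]] [Head e]] [Head e]] ]]

5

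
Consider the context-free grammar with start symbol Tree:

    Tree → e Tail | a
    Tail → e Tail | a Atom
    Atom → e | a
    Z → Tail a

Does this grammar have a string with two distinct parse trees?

Unambiguous

Only Tree, Tail, Atom are reachable from Tree; ignoring the rest: Each reachable nonterminal has at most one production per leading terminal, and all productions are right-linear; the derivation is determined token-by-token.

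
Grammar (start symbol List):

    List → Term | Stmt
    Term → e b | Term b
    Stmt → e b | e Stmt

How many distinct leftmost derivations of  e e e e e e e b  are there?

Parse trees for e e e e e e e b:
  [List [Stmt e [Stmt e [Stmt e [Stmt e [Stmt e [Stmt e [Stmt e b]]]]]]]]

1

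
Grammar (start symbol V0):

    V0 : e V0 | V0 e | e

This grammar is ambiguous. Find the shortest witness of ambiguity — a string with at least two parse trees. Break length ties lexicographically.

e e

length 1: no string has ≥2 trees
length 2: e e has 2 parse trees

Two derivations of e e:
  V0 ⇒ e V0 ⇒ e e
  V0 ⇒ V0 e ⇒ e e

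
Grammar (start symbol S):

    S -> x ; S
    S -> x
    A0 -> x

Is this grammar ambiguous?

Only S is reachable from S; ignoring the rest: Right-recursive list with a separator: after each atom, whether the separator follows determines the rule. One parse per string.

Unambiguous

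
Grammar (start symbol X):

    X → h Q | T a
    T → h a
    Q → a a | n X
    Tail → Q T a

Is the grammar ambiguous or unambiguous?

Ambiguous

Witness: h a a

Derivation 1: X ⇒ h Q ⇒ h a a
Derivation 2: X ⇒ T a ⇒ h a a

Two distinct leftmost derivations for the same string.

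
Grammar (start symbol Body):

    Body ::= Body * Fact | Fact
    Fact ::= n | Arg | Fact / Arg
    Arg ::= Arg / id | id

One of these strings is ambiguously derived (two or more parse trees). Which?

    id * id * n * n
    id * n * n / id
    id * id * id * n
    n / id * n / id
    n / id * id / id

n / id * id / id

id * id * n * n: 1 tree
id * n * n / id: 1 tree
id * id * id * n: 1 tree
n / id * n / id: 1 tree
n / id * id / id: 2 trees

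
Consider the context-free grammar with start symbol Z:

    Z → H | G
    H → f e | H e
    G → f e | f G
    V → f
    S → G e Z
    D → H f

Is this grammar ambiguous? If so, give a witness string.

Witness: f e

Derivation 1: Z ⇒ H ⇒ f e
Derivation 2: Z ⇒ G ⇒ f e

Two distinct leftmost derivations for the same string.

Ambiguous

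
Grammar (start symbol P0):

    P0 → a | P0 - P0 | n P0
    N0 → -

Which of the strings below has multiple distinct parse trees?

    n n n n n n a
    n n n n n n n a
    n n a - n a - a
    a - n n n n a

n n a - n a - a

n n n n n n a: 1 tree
n n n n n n n a: 1 tree
n n a - n a - a: 12 trees
a - n n n n a: 1 tree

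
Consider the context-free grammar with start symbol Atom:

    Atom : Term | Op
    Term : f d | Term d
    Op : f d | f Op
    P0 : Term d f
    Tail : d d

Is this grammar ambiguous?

Ambiguous

Witness: f d

Derivation 1: Atom ⇒ Term ⇒ f d
Derivation 2: Atom ⇒ Op ⇒ f d

Two distinct leftmost derivations for the same string.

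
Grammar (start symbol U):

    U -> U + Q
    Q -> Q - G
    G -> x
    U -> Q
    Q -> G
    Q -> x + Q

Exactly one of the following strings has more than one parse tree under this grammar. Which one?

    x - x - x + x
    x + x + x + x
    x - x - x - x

x + x + x + x

x - x - x + x: 1 tree
x + x + x + x: 8 trees
x - x - x - x: 1 tree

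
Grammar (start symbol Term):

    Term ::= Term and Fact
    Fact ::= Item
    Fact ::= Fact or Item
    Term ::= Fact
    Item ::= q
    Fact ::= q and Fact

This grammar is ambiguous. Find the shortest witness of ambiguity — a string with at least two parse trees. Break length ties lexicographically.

length 1: no string has ≥2 trees
length 3: q and q has 2 parse trees

Two derivations of q and q:
  Term ⇒ Term and Fact ⇒ Fact and Fact ⇒ Item and Fact ⇒ q and Fact ⇒ q and Item ⇒ q and q
  Term ⇒ Fact ⇒ q and Fact ⇒ q and Item ⇒ q and q

q and q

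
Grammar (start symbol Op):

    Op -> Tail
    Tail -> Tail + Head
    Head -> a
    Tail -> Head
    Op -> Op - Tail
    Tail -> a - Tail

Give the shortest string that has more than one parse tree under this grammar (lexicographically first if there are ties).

a - a

length 1: no string has ≥2 trees
length 3: a - a has 2 parse trees

Two derivations of a - a:
  Op ⇒ Tail ⇒ a - Tail ⇒ a - Head ⇒ a - a
  Op ⇒ Op - Tail ⇒ Tail - Tail ⇒ Head - Tail ⇒ a - Tail ⇒ a - Head ⇒ a - a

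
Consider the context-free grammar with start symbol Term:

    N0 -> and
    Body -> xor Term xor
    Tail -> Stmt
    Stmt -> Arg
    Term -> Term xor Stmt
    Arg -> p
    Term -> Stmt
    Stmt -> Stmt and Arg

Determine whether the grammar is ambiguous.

Only Term, Stmt, Arg are reachable from Term; ignoring the rest: Term → Term xor Stmt | Stmt  ;  Stmt → Stmt and Arg | Arg  — a left-associative chain with Arg at the bottom. Each string factors uniquely by precedence.

Unambiguous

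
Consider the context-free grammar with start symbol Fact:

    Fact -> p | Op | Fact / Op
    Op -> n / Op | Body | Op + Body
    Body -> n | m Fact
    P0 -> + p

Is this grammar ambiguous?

Witness: n / n

Derivation 1: Fact ⇒ Op ⇒ n / Op ⇒ n / Body ⇒ n / n
Derivation 2: Fact ⇒ Fact / Op ⇒ Op / Op ⇒ Body / Op ⇒ n / Op ⇒ n / Body ⇒ n / n

Two distinct leftmost derivations for the same string.

Ambiguous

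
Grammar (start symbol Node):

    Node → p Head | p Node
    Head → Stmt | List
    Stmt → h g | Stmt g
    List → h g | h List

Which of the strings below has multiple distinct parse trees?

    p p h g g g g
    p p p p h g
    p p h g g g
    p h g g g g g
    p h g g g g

p p p p h g

p p h g g g g: 1 tree
p p p p h g: 2 trees
p p h g g g: 1 tree
p h g g g g g: 1 tree
p h g g g g: 1 tree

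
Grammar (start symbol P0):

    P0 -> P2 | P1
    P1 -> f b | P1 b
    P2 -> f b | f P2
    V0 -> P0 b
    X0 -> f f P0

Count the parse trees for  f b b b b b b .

1

Parse trees for f b b b b b b:
  [P0 [P1 [P1 [P1 [P1 [P1 [P1 f b] b] b] b] b] b]]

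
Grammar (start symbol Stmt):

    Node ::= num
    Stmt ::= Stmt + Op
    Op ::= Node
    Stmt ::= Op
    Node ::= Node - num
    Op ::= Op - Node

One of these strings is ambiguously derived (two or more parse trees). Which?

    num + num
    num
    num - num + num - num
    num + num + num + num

num - num + num - num

num + num: 1 tree
num: 1 tree
num - num + num - num: 4 trees
num + num + num + num: 1 tree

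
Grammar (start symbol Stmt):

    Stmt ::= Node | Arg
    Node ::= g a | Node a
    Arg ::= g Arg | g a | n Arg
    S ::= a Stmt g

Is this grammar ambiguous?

Witness: g a

Derivation 1: Stmt ⇒ Node ⇒ g a
Derivation 2: Stmt ⇒ Arg ⇒ g a

Two distinct leftmost derivations for the same string.

Ambiguous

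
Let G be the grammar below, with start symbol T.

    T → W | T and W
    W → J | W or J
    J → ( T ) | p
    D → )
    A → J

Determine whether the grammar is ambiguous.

(D, A are unreachable from T, so their rules don't affect L(T).) The grammar is stratified — T handles 'and' (left-recursive), W handles 'or', J atoms. Each operator has a fixed associativity and precedence level, so every string has one parse.

Unambiguous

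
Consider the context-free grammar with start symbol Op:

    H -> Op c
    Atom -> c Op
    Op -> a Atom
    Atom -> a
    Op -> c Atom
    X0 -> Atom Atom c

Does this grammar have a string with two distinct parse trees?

Only Op, Atom are reachable from Op; ignoring the rest: Restricted to the reachable nonterminals, every rule has the form A → t or A → t B, and no two rules for the same A share a first terminal. The grammar encodes a DFA — one run per string.

Unambiguous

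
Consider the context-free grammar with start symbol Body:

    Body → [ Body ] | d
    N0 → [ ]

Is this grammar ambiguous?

Unambiguous

Only Body is reachable from Body; ignoring the rest: Each string is a nest of matched brackets around a single atom. An opening bracket forces the recursive rule; an atom forces the base rule.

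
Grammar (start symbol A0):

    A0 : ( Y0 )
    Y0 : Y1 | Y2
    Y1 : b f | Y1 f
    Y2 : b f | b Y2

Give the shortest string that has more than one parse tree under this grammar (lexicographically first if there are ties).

length 4: ( b f ) has 2 parse trees

Two derivations of ( b f ):
  A0 ⇒ ( Y0 ) ⇒ ( Y1 ) ⇒ ( b f )
  A0 ⇒ ( Y0 ) ⇒ ( Y2 ) ⇒ ( b f )

( b f )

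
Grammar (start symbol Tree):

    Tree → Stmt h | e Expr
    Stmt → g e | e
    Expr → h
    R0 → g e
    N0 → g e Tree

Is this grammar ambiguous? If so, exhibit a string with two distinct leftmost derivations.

Witness: e h

Derivation 1: Tree ⇒ Stmt h ⇒ e h
Derivation 2: Tree ⇒ e Expr ⇒ e h

Two distinct leftmost derivations for the same string.

Ambiguous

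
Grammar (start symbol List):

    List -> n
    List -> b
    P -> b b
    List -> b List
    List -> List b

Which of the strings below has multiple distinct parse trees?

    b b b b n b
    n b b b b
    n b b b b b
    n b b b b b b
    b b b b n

b b b b n b: 5 trees
n b b b b: 1 tree
n b b b b b: 1 tree
n b b b b b b: 1 tree
b b b b n: 1 tree

b b b b n b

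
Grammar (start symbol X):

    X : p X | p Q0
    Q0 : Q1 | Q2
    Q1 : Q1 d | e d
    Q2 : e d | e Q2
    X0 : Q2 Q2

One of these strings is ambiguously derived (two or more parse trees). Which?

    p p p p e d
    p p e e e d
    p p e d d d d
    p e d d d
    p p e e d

p p p p e d: 2 trees
p p e e e d: 1 tree
p p e d d d d: 1 tree
p e d d d: 1 tree
p p e e d: 1 tree

p p p p e d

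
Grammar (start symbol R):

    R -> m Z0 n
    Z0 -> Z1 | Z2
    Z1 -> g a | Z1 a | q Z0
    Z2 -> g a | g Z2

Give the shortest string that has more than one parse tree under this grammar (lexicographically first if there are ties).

m g a n

length 4: m g a n has 2 parse trees

Two derivations of m g a n:
  R ⇒ m Z0 n ⇒ m Z1 n ⇒ m g a n
  R ⇒ m Z0 n ⇒ m Z2 n ⇒ m g a n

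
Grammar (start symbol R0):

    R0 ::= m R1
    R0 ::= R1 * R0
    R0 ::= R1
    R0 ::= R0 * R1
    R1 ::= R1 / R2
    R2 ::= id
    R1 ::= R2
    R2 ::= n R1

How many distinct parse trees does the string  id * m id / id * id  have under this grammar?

Parse trees for id * m id / id * id:
  [R0 [R1 [R2 id]] * [R0 [R0 m [R1 [R1 [R2 id]] / [R2 id]]] * [R1 [R2 id]]]]
  [R0 [R0 [R1 [R2 id]] * [R0 m [R1 [R1 [R2 id]] / [R2 id]]]] * [R1 [R2 id]]]

2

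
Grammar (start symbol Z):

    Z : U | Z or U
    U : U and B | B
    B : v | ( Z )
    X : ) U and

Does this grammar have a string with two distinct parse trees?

Unambiguous

Only Z, U, B are reachable from Z; ignoring the rest: The grammar is stratified — Z handles 'or' (left-recursive), U handles 'and', B atoms. Each operator has a fixed associativity and precedence level, so every string has one parse.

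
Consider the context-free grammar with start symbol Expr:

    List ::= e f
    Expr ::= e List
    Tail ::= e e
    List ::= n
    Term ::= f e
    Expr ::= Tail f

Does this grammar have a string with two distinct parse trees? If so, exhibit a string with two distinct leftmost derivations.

Witness: e e f

Derivation 1: Expr ⇒ e List ⇒ e e f
Derivation 2: Expr ⇒ Tail f ⇒ e e f

Two distinct leftmost derivations for the same string.

Ambiguous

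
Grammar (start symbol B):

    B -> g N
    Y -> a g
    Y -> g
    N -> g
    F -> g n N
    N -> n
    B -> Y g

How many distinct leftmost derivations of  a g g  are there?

1

Parse trees for a g g:
  [B [Y a g] g]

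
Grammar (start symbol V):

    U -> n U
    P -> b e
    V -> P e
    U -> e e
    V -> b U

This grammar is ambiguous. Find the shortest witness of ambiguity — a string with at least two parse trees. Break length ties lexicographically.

length 3: b e e has 2 parse trees

Two derivations of b e e:
  V ⇒ P e ⇒ b e e
  V ⇒ b U ⇒ b e e

b e e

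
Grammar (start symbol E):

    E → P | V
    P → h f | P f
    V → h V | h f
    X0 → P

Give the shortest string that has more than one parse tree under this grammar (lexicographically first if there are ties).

h f

length 2: h f has 2 parse trees

Two derivations of h f:
  E ⇒ P ⇒ h f
  E ⇒ V ⇒ h f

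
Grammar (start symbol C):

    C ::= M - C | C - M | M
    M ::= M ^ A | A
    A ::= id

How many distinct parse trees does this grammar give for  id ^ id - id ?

2

Parse trees for id ^ id - id:
  [C [M [M [A id]] ^ [A id]] - [C [M [A id]]]]
  [C [C [M [M [A id]] ^ [A id]]] - [M [A id]]]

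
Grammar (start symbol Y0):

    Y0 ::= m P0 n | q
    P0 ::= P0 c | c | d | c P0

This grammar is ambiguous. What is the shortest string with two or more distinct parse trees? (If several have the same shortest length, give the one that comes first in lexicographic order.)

length 1: no string has ≥2 trees
length 3: no string has ≥2 trees
length 4: m c c n has 2 parse trees

Two derivations of m c c n:
  Y0 ⇒ m P0 n ⇒ m P0 c n ⇒ m c c n
  Y0 ⇒ m P0 n ⇒ m c P0 n ⇒ m c c n

m c c n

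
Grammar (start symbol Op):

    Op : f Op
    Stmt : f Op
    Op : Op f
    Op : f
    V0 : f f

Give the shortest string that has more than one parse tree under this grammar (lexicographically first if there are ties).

f f

length 1: no string has ≥2 trees
length 2: f f has 2 parse trees

Two derivations of f f:
  Op ⇒ f Op ⇒ f f
  Op ⇒ Op f ⇒ f f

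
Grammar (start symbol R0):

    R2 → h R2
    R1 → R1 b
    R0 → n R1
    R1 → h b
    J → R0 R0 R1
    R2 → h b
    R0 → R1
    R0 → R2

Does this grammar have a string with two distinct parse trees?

Witness: h b

Derivation 1: R0 ⇒ R1 ⇒ h b
Derivation 2: R0 ⇒ R2 ⇒ h b

Two distinct leftmost derivations for the same string.

Ambiguous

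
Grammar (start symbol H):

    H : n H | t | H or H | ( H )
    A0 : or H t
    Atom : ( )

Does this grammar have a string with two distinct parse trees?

Witness: n t or t

Derivation 1: H ⇒ n H ⇒ n H or H ⇒ n t or H ⇒ n t or t
Derivation 2: H ⇒ H or H ⇒ n H or H ⇒ n t or H ⇒ n t or t

Two distinct leftmost derivations for the same string.

Ambiguous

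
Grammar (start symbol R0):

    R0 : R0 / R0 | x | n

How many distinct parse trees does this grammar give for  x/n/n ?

2

Parse trees for x/n/n:
  [R0 [R0 x] / [R0 [R0 n] / [R0 n]]]
  [R0 [R0 [R0 x] / [R0 n]] / [R0 n]]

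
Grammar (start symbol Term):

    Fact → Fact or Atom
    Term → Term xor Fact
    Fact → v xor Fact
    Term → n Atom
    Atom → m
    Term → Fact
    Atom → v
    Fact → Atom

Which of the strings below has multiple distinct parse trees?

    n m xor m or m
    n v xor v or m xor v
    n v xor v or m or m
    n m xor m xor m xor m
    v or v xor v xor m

n m xor m or m: 1 tree
n v xor v or m xor v: 1 tree
n v xor v or m or m: 1 tree
n m xor m xor m xor m: 1 tree
v or v xor v xor m: 2 trees

v or v xor v xor m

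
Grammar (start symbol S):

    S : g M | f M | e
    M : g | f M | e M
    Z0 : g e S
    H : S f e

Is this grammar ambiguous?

(Z0, H are unreachable from S, so their rules don't affect L(S).) Restricted to the reachable nonterminals, every rule has the form A → t or A → t B, and no two rules for the same A share a first terminal. The grammar encodes a DFA — one run per string.

Unambiguous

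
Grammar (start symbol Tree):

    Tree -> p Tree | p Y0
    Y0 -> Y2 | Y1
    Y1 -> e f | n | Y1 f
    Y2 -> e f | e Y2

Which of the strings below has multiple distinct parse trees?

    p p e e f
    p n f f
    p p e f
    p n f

p p e f

p p e e f: 1 tree
p n f f: 1 tree
p p e f: 2 trees
p n f: 1 tree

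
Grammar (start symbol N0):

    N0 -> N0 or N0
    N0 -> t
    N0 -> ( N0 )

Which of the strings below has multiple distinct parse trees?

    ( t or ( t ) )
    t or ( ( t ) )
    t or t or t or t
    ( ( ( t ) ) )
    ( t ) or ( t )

( t or ( t ) ): 1 tree
t or ( ( t ) ): 1 tree
t or t or t or t: 5 trees
( ( ( t ) ) ): 1 tree
( t ) or ( t ): 1 tree

t or t or t or t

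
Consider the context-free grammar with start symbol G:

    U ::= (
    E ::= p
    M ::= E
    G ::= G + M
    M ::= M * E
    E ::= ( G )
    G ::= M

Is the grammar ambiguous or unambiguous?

Only G, M, E are reachable from G; ignoring the rest: This is a standard precedence ladder (G over M over E), with each level left-recursive on its own operator ('+' at G, '*' at M). That structure is LR(1), hence unambiguous.

Unambiguous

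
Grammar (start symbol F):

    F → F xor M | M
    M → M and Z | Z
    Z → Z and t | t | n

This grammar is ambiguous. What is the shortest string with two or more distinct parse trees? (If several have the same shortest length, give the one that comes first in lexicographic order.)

length 1: no string has ≥2 trees
length 3: n and t has 2 parse trees

Two derivations of n and t:
  F ⇒ M ⇒ M and Z ⇒ Z and Z ⇒ n and Z ⇒ n and t
  F ⇒ M ⇒ Z ⇒ Z and t ⇒ n and t

n and t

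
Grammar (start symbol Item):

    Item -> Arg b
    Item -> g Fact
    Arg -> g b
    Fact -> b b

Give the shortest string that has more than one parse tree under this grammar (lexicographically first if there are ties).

length 3: g b b has 2 parse trees

Two derivations of g b b:
  Item ⇒ Arg b ⇒ g b b
  Item ⇒ g Fact ⇒ g b b

g b b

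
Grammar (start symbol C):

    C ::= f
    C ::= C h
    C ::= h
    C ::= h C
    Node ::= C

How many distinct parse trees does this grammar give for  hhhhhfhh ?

21

Parse trees for hhhhhfhh (showing first 6 of 21):
  [C [C [C h [C h [C h [C h [C h [C f]]]]]] h] h]
  [C [C h [C [C h [C h [C h [C h [C f]]]]] h]] h]
  [C [C h [C h [C [C h [C h [C h [C f]]]] h]]] h]
  [C [C h [C h [C h [C [C h [C h [C f]]] h]]]] h]
  [C [C h [C h [C h [C h [C [C h [C f]] h]]]]] h]
  [C [C h [C h [C h [C h [C h [C [C f] h]]]]]] h]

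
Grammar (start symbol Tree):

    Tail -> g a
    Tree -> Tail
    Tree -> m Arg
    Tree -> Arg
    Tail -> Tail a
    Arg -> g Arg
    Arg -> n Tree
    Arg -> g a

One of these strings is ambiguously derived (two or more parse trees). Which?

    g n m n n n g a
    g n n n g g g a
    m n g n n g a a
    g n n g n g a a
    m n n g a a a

g n m n n n g a

g n m n n n g a: 2 trees
g n n n g g g a: 1 tree
m n g n n g a a: 1 tree
g n n g n g a a: 1 tree
m n n g a a a: 1 tree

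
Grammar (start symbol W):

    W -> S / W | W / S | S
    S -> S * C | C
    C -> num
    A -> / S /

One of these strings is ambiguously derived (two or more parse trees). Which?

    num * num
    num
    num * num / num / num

num * num: 1 tree
num: 1 tree
num * num / num / num: 4 trees

num * num / num / num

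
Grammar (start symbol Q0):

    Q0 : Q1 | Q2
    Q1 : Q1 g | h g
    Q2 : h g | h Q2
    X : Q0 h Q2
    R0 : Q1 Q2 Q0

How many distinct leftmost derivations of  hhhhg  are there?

Parse trees for hhhhg:
  [Q0 [Q2 h [Q2 h [Q2 h [Q2 h g]]]]]

1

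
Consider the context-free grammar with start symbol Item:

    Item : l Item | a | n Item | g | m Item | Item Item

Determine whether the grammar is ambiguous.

Witness: a a a

Derivation 1: Item ⇒ Item Item ⇒ a Item ⇒ a Item Item ⇒ a a Item ⇒ a a a
Derivation 2: Item ⇒ Item Item ⇒ Item Item Item ⇒ a Item Item ⇒ a a Item ⇒ a a a

Two distinct leftmost derivations for the same string.

Ambiguous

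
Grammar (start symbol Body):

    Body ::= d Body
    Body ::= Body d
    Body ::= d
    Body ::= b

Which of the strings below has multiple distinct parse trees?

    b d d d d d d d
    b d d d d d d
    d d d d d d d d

b d d d d d d d: 1 tree
b d d d d d d: 1 tree
d d d d d d d d: 128 trees

d d d d d d d d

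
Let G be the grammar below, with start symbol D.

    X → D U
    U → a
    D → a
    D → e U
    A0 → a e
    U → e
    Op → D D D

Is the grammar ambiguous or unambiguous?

Unambiguous

(X, A0, Op are unreachable from D, so their rules don't affect L(D).) The reachable rules are right-linear with at most one rule per (nonterminal, next-terminal) pair. Each input token forces the next rule, so parsing is deterministic.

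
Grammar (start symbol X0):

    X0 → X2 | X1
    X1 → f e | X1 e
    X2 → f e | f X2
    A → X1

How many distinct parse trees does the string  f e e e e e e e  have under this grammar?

Parse trees for f e e e e e e e:
  [X0 [X1 [X1 [X1 [X1 [X1 [X1 [X1 f e] e] e] e] e] e] e]]

1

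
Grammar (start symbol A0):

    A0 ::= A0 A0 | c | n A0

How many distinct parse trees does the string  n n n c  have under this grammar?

Parse trees for n n n c:
  [A0 n [A0 n [A0 n [A0 c]]]]

1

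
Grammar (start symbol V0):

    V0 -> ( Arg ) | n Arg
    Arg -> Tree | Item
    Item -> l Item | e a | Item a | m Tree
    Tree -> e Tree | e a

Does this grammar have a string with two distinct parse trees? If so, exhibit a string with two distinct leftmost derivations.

Ambiguous

Witness: n e a

Derivation 1: V0 ⇒ n Arg ⇒ n Tree ⇒ n e a
Derivation 2: V0 ⇒ n Arg ⇒ n Item ⇒ n e a

Two distinct leftmost derivations for the same string.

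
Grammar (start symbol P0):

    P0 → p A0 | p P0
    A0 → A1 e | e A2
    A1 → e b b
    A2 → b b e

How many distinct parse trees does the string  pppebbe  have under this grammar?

2

Parse trees for pppebbe:
  [P0 p [P0 p [P0 p [A0 [A1 e b b] e]]]]
  [P0 p [P0 p [P0 p [A0 e [A2 b b e]]]]]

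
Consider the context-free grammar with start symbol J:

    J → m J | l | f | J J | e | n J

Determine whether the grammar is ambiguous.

Ambiguous

Witness: e e e

Derivation 1: J ⇒ J J ⇒ J J J ⇒ e J J ⇒ e e J ⇒ e e e
Derivation 2: J ⇒ J J ⇒ e J ⇒ e J J ⇒ e e J ⇒ e e e

Two distinct leftmost derivations for the same string.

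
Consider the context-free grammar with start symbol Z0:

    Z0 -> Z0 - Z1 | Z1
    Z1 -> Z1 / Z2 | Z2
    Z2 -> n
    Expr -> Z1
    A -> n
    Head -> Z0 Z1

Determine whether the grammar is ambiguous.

Only Z0, Z1, Z2 are reachable from Z0; ignoring the rest: Z0 → Z0 - Z1 | Z1  ;  Z1 → Z1 / Z2 | Z2  — a left-associative chain with Z2 at the bottom. Each string factors uniquely by precedence.

Unambiguous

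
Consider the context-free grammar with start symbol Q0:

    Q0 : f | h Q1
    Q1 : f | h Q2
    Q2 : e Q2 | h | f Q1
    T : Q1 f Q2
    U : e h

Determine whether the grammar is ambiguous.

Unambiguous

Only Q0, Q1, Q2 are reachable from Q0; ignoring the rest: Each reachable nonterminal has at most one production per leading terminal, and all productions are right-linear; the derivation is determined token-by-token.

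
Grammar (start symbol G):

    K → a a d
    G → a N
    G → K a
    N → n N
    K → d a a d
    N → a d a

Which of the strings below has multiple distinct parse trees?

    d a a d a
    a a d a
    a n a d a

d a a d a: 1 tree
a a d a: 2 trees
a n a d a: 1 tree

a a d a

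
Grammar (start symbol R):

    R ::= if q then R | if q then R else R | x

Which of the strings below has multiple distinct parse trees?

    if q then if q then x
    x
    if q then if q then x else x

if q then if q then x else x

if q then if q then x: 1 tree
x: 1 tree
if q then if q then x else x: 2 trees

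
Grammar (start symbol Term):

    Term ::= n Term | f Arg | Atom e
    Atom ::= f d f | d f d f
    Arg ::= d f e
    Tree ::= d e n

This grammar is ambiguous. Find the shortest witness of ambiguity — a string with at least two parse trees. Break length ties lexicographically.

length 4: f d f e has 2 parse trees

Two derivations of f d f e:
  Term ⇒ f Arg ⇒ f d f e
  Term ⇒ Atom e ⇒ f d f e

f d f e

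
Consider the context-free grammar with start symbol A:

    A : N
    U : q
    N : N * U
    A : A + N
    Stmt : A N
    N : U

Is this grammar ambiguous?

(Stmt is unreachable from A, so its rules don't affect L(A).) A → A + N | N  ;  N → N * U | U  — a left-associative chain with U at the bottom. Each string factors uniquely by precedence.

Unambiguous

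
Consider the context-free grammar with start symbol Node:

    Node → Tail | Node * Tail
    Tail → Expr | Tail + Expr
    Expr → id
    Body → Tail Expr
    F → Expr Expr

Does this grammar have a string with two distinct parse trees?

(Body, F are unreachable from Node, so their rules don't affect L(Node).) The grammar is stratified — Node handles '*' (left-recursive), Tail handles '+', Expr atoms. Each operator has a fixed associativity and precedence level, so every string has one parse.

Unambiguous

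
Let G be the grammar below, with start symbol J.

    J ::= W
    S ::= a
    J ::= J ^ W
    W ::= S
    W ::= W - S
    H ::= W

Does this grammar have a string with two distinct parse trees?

Unambiguous

(H is unreachable from J, so its rules don't affect L(J).) The grammar is stratified — J handles '^' (left-recursive), W handles '-', S atoms. Each operator has a fixed associativity and precedence level, so every string has one parse.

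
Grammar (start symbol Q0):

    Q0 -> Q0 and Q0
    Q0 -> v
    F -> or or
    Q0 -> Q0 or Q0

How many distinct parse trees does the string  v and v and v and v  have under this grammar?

Parse trees for v and v and v and v:
  [Q0 [Q0 v] and [Q0 [Q0 v] and [Q0 [Q0 v] and [Q0 v]]]]
  [Q0 [Q0 v] and [Q0 [Q0 [Q0 v] and [Q0 v]] and [Q0 v]]]
  [Q0 [Q0 [Q0 v] and [Q0 v]] and [Q0 [Q0 v] and [Q0 v]]]
  [Q0 [Q0 [Q0 v] and [Q0 [Q0 v] and [Q0 v]]] and [Q0 v]]
  [Q0 [Q0 [Q0 [Q0 v] and [Q0 v]] and [Q0 v]] and [Q0 v]]

5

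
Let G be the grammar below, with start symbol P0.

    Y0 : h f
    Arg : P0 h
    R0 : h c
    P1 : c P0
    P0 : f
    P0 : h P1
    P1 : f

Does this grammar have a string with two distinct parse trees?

(Arg, R0, Y0 are unreachable from P0, so their rules don't affect L(P0).) The reachable rules are right-linear with at most one rule per (nonterminal, next-terminal) pair. Each input token forces the next rule, so parsing is deterministic.

Unambiguous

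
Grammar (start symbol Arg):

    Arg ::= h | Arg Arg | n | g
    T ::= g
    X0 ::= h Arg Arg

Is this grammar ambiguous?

Ambiguous

Witness: g g g

Derivation 1: Arg ⇒ Arg Arg ⇒ Arg Arg Arg ⇒ g Arg Arg ⇒ g g Arg ⇒ g g g
Derivation 2: Arg ⇒ Arg Arg ⇒ g Arg ⇒ g Arg Arg ⇒ g g Arg ⇒ g g g

Two distinct leftmost derivations for the same string.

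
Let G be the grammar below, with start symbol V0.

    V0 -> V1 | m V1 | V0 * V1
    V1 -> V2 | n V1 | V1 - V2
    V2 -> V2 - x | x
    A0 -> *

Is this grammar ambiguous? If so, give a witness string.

Witness: x - x

Derivation 1: V0 ⇒ V1 ⇒ V2 ⇒ V2 - x ⇒ x - x
Derivation 2: V0 ⇒ V1 ⇒ V1 - V2 ⇒ V2 - V2 ⇒ x - V2 ⇒ x - x

Two distinct leftmost derivations for the same string.

Ambiguous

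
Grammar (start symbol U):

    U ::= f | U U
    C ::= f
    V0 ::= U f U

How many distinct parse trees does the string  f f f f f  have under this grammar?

Parse trees for f f f f f (showing first 6 of 14):
  [U [U f] [U [U f] [U [U f] [U [U f] [U f]]]]]
  [U [U f] [U [U f] [U [U [U f] [U f]] [U f]]]]
  [U [U f] [U [U [U f] [U f]] [U [U f] [U f]]]]
  [U [U f] [U [U [U f] [U [U f] [U f]]] [U f]]]
  [U [U f] [U [U [U [U f] [U f]] [U f]] [U f]]]
  [U [U [U f] [U f]] [U [U f] [U [U f] [U f]]]]

14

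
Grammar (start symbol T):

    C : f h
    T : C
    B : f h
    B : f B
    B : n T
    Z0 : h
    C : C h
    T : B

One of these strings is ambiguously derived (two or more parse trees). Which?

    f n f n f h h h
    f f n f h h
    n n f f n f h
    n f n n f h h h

f n f n f h h h: 1 tree
f f n f h h: 1 tree
n n f f n f h: 2 trees
n f n n f h h h: 1 tree

n n f f n f h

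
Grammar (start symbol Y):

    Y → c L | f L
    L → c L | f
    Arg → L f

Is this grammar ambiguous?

(Arg is unreachable from Y, so its rules don't affect L(Y).) Restricted to the reachable nonterminals, every rule has the form A → t or A → t B, and no two rules for the same A share a first terminal. The grammar encodes a DFA — one run per string.

Unambiguous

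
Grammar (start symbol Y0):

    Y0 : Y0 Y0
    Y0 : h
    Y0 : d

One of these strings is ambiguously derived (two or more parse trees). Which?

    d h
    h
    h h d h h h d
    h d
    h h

h h d h h h d

d h: 1 tree
h: 1 tree
h h d h h h d: 132 trees
h d: 1 tree
h h: 1 tree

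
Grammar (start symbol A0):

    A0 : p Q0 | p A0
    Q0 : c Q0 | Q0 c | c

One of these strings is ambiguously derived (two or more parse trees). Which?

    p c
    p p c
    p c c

p c: 1 tree
p p c: 1 tree
p c c: 2 trees

p c c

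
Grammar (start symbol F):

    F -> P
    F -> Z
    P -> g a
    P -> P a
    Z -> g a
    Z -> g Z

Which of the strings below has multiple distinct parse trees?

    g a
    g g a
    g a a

g a: 2 trees
g g a: 1 tree
g a a: 1 tree

g a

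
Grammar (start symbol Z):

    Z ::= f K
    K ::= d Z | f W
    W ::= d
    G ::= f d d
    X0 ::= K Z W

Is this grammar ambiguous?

(G, X0 are unreachable from Z, so their rules don't affect L(Z).) Each reachable nonterminal has at most one production per leading terminal, and all productions are right-linear; the derivation is determined token-by-token.

Unambiguous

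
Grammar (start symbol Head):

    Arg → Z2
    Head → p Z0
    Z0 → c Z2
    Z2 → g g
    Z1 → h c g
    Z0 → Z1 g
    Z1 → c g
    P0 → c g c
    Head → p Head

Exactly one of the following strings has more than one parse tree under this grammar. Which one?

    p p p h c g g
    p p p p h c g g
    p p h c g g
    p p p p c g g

p p p h c g g: 1 tree
p p p p h c g g: 1 tree
p p h c g g: 1 tree
p p p p c g g: 2 trees

p p p p c g g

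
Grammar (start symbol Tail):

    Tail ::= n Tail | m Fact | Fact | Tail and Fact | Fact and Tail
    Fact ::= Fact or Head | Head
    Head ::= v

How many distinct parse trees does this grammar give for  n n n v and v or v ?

Parse trees for n n n v and v or v:
  [Tail n [Tail n [Tail n [Tail [Tail [Fact [Head v]]] and [Fact [Fact [Head v]] or [Head v]]]]]]
  [Tail n [Tail n [Tail n [Tail [Fact [Head v]] and [Tail [Fact [Fact [Head v]] or [Head v]]]]]]]
  [Tail n [Tail n [Tail [Tail n [Tail [Fact [Head v]]]] and [Fact [Fact [Head v]] or [Head v]]]]]
  [Tail n [Tail [Tail n [Tail n [Tail [Fact [Head v]]]]] and [Fact [Fact [Head v]] or [Head v]]]]
  [Tail [Tail n [Tail n [Tail n [Tail [Fact [Head v]]]]]] and [Fact [Fact [Head v]] or [Head v]]]

5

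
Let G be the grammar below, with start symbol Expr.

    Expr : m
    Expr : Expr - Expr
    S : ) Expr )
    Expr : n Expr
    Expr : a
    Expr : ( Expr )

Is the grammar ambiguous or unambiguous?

Ambiguous

Witness: n a - a

Derivation 1: Expr ⇒ Expr - Expr ⇒ n Expr - Expr ⇒ n a - Expr ⇒ n a - a
Derivation 2: Expr ⇒ n Expr ⇒ n Expr - Expr ⇒ n a - Expr ⇒ n a - a

Two distinct leftmost derivations for the same string.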